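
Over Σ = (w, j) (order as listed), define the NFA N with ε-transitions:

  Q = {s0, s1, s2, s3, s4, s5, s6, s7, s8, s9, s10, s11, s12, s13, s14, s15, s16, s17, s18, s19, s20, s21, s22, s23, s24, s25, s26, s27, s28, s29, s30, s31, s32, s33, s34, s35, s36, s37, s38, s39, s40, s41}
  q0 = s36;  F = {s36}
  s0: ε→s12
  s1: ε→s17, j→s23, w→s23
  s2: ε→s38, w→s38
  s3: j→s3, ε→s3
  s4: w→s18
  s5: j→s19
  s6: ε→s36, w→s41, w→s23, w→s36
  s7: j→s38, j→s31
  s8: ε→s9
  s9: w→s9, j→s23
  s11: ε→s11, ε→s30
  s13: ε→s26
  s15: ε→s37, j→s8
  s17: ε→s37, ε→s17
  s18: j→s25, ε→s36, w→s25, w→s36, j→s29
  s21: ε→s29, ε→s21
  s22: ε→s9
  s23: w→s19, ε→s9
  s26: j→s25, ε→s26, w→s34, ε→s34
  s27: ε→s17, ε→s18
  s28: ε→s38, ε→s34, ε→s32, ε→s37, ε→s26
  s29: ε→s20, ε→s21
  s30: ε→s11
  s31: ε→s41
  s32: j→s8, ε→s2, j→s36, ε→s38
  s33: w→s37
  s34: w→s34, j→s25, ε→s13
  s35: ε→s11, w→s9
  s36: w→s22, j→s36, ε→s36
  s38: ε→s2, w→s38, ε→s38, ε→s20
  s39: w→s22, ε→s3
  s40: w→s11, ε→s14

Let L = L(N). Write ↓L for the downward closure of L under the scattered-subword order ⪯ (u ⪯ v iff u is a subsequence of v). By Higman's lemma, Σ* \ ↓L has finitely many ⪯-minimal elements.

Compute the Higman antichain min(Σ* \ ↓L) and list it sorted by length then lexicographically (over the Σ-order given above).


Antichain: [w].

|Q|=42, |F|=1, |δ|=72 (40 ε).
min D↑ (2 st, q0=0, F={1}): 0:w→1,j→0 1:w→1,j→1 (ε-aug+det+¬).
'w': N↓-sim [5, 4] end={s19,s22,s23,s9} ∉↓L; 1/1 single-dels accept.
1 obstructions.


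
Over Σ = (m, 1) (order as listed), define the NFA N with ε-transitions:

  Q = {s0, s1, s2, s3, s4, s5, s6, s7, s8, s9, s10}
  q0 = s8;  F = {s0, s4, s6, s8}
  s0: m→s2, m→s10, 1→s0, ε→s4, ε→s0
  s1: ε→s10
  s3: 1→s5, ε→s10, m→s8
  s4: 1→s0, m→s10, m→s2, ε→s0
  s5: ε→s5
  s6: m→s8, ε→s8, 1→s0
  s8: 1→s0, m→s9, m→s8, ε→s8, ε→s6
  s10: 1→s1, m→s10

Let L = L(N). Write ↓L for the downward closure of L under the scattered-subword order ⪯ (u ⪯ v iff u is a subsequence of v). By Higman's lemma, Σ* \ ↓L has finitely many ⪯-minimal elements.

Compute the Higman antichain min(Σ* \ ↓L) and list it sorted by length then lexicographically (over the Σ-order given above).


Antichain: [1m].

|Q|=11, |F|=4, |δ|=24 (9 ε).
min D↑ (3 st, q0=0, F={2}): 0:m→0,1→1 1:m→2,1→1 2:m→2,1→2 (ε-aug+det+¬).
'1m': |S_i|=[8, 5, 3] end={s1,s10,s2} ∉↓L; 2/2 single-dels accept.
1 minimals (antichain).


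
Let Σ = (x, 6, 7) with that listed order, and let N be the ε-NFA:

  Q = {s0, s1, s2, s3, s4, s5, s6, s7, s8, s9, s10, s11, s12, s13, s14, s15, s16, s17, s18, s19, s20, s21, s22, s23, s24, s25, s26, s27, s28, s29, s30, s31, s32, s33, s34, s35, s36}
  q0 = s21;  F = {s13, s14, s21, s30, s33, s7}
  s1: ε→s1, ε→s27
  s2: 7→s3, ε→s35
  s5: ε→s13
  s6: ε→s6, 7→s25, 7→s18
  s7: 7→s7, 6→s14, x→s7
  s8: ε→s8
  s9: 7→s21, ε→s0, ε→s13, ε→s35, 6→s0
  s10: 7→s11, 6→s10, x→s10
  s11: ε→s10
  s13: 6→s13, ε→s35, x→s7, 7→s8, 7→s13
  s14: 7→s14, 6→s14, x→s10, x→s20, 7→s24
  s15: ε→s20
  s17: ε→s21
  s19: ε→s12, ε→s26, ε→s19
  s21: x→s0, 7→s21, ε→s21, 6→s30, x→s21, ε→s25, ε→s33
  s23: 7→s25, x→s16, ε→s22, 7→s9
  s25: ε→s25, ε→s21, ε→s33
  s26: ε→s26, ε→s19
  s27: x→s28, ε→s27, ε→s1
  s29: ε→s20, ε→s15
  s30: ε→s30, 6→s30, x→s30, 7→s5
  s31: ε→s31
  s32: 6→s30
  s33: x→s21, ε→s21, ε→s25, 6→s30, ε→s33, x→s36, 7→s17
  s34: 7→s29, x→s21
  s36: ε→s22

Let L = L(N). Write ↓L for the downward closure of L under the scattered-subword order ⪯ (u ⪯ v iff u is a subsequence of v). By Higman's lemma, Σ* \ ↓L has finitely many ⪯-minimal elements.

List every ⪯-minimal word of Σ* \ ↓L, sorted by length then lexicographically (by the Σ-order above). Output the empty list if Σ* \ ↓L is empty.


|Q|=37, |F|=6, |δ|=73 (35 ε).
min D↑ (6 st, q0=0, F={5}): 0:x→0,6→1,7→0 1:x→1,6→1,7→2 2:x→3,6→2,7→2 3:x→3,6→4,7→3 4:x→5,6→4,7→4 5:x→5,6→5,7→5 [Hopcroft].
'67x6x': |S_i|=[18, 11, 10, 6, 5, 3] end={s10,s11,s20} rej; 5/5 single-dels accept.
1 words, ⪯-incomp.

Antichain: [67x6x].


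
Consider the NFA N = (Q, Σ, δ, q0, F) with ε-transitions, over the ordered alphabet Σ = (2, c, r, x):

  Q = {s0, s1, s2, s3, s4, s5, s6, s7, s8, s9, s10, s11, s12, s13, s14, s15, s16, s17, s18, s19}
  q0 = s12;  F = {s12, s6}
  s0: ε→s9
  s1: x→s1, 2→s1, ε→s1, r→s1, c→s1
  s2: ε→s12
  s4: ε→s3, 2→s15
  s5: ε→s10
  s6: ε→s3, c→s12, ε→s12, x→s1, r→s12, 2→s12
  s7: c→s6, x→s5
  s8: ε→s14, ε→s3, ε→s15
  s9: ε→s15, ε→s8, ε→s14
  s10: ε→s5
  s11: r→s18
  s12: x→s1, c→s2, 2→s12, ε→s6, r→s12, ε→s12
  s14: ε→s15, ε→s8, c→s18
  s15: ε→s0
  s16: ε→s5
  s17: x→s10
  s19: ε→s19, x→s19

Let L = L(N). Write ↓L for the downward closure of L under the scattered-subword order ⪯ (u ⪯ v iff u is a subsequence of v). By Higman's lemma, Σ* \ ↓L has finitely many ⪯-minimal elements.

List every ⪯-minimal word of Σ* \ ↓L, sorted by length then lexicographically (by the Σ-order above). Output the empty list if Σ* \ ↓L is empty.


|Q|=20, |F|=2, |δ|=40 (21 ε).
min D↑ (2 st, q0=0, F={1}): 0:2→0,c→0,r→0,x→1 1:2→1,c→1,r→1,x→1.
'x': |S_i|=[5, 1] end={s1} — reject; 1/1 deletions ∈↓L.
1 minimals (antichain).

A = [x].


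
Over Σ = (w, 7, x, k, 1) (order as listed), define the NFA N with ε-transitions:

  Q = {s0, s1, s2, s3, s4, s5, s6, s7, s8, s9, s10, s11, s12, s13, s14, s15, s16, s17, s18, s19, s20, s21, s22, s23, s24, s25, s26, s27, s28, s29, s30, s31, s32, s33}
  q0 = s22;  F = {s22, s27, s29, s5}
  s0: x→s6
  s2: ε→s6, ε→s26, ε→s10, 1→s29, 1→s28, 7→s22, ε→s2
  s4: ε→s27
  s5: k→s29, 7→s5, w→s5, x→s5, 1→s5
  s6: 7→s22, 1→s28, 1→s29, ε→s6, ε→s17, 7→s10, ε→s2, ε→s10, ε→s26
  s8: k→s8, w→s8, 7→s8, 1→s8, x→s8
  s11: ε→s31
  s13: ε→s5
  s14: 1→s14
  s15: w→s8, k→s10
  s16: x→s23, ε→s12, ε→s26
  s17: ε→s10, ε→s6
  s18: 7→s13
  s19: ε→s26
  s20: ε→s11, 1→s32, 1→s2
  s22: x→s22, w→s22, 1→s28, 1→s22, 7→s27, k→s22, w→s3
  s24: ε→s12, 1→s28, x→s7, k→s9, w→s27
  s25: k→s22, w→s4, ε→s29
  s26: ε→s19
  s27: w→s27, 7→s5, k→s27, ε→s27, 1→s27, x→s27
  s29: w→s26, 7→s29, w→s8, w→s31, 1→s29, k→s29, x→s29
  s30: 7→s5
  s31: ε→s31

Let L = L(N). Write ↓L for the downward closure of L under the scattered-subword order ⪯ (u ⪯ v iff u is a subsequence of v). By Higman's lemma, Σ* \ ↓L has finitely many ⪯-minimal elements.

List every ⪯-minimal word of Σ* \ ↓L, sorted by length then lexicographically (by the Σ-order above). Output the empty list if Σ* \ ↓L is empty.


|Q|=34, |F|=4, |δ|=74 (23 ε).
min D↑ (5 st, q0=0, F={4}): 0:w→0,7→1,x→0,k→0,1→0 1:w→1,7→2,x→1,k→1,1→1 2:w→2,7→2,x→2,k→3,1→2 3:w→4,7→3,x→3,k→3,1→3 4:w→4,7→4,x→4,k→4,1→4 (ε-aug+det+¬).
'77kw': run [10, 7, 6, 5, 4] end={s19,s26,s31,s8} rej; 4/4 del acc.
1 minimals (antichain).

A = [77kw].


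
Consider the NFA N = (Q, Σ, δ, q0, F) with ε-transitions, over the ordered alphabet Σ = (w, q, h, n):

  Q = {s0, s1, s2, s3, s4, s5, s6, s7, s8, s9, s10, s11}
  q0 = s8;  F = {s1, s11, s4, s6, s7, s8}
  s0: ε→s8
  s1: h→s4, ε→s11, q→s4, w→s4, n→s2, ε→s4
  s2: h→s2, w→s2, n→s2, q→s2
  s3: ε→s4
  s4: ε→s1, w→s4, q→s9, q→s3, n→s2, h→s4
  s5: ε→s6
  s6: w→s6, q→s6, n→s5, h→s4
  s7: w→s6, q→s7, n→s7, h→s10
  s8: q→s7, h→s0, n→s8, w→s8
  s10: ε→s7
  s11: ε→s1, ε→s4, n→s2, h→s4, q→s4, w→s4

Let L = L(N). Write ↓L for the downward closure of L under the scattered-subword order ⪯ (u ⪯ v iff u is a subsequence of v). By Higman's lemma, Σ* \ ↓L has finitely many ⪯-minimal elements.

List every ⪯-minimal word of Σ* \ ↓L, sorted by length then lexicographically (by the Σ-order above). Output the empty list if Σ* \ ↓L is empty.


Antichain: [qwhn].

|Q|=12, |F|=6, |δ|=38 (9 ε).
min D↑ (5 st, q0=0, F={4}): 0:w→0,q→1,h→0,n→0 1:w→2,q→1,h→1,n→1 2:w→2,q→2,h→3,n→2 3:w→3,q→3,h→3,n→4 4:w→4,q→4,h→4,n→4.
'qwhn': |S_i|=[12, 10, 8, 6, 1] end={s2} — reject; 4/4 del acc.
1 words, ⪯-incomp.


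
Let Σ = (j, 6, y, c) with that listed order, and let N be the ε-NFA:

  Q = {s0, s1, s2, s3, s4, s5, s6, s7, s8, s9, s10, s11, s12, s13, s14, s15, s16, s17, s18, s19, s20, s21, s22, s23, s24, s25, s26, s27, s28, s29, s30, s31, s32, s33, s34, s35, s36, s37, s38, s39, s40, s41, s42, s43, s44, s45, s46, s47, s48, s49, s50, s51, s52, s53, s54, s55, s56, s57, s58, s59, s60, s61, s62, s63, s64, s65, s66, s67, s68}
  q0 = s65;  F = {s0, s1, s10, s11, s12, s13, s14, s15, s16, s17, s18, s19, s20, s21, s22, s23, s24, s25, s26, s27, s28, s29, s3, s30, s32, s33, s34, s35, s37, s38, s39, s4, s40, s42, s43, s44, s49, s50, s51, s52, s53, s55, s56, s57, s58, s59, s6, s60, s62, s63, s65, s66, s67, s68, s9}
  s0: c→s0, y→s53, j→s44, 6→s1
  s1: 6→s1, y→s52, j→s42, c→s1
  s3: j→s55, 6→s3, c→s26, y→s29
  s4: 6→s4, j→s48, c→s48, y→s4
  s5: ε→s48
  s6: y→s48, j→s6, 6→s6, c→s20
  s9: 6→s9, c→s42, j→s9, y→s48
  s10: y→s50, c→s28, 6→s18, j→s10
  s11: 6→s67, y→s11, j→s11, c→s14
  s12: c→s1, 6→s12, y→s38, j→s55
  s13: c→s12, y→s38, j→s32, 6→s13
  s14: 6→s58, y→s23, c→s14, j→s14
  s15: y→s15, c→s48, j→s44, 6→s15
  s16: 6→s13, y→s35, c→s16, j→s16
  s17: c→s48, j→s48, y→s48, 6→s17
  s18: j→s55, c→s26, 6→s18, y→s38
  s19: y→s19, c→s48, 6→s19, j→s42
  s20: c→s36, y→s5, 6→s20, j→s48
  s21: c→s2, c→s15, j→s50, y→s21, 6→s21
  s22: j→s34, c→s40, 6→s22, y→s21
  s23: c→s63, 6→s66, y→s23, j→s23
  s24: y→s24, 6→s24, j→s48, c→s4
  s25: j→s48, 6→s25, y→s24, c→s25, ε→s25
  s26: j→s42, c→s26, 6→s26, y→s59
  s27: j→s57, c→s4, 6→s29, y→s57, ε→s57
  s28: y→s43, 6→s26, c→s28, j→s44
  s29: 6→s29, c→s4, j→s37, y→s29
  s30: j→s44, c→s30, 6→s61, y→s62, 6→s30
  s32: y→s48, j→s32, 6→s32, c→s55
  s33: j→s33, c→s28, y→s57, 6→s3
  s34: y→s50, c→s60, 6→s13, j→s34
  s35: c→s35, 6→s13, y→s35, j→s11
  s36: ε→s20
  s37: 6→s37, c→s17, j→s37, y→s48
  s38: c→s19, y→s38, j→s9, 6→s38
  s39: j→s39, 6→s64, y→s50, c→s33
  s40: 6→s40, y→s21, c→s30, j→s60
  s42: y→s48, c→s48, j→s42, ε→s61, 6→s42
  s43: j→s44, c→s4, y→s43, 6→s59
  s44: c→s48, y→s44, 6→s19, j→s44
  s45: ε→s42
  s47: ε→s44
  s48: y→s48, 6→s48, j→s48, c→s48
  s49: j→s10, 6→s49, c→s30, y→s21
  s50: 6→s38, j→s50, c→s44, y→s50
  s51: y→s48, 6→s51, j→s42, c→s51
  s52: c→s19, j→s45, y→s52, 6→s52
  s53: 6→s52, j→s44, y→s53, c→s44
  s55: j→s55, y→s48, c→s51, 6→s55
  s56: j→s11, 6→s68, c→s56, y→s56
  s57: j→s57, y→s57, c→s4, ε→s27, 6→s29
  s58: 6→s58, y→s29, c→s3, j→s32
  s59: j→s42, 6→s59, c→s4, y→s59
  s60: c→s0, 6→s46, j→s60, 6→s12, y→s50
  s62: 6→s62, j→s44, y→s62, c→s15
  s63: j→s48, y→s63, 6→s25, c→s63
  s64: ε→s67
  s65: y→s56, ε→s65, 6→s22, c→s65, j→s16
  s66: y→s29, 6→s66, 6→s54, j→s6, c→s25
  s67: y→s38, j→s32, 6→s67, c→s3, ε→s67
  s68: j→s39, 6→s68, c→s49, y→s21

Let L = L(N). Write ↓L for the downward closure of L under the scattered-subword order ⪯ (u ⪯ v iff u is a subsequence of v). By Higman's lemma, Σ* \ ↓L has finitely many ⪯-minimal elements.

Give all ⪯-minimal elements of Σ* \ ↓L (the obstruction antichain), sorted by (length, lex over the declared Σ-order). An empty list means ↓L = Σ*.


|Q|=69, |F|=55, |δ|=239 (11 ε).
min D↑ (55 st, q0=0, F={22}): 0:j→1,6→2,y→3,c→0 1:j→1,6→4,y→5,c→1 2:j→6,6→2,y→7,c→8 3:j→9,6→10,y→3,c→3 4:j→11,6→4,y→12,c→13 5:j→9,6→4,y→5,c→5 6:j→6,6→4,y→14,c→15 7:j→14,6→7,y→7,c→16 8:j→15,6→8,y→7,c→17 9:j→9,6→18,y→9,c→19 10:j→20,6→10,y→7,c→21 11:j→11,6→11,y→22,c→23 12:j→24,6→12,y→12,c→25 13:j→23,6→13,y→12,c→26 14:j→14,6→12,y→14,c→27 15:j→15,6→13,y→14,c→28 16:j→27,6→16,y→16,c→22 17:j→27,6→17,y→29,c→17 18:j→11,6→18,y→12,c→30 19:j→19,6→31,y→32,c→19 20:j→20,6→18,y→14,c→33 21:j→34,6→21,y→7,c→17 22:j→22,6→22,y→22,c→22 23:j→23,6→23,y→22,c→35 24:j→24,6→24,y→22,c→36 25:j→36,6→25,y→25,c→22 26:j→36,6→26,y→37,c→26 27:j→27,6→25,y→27,c→22 28:j→27,6→26,y→38,c→28 29:j→27,6→29,y→29,c→16 30:j→23,6→30,y→39,c→40 31:j→11,6→31,y→39,c→30 32:j→32,6→41,y→32,c→42 33:j→33,6→30,y→43,c→44 34:j→34,6→45,y→14,c→44 35:j→36,6→35,y→22,c→35 36:j→36,6→36,y→22,c→22 37:j→36,6→37,y→37,c→25 38:j→27,6→37,y→38,c→27 39:j→46,6→39,y→39,c→47 40:j→36,6→40,y→48,c→40 41:j→49,6→41,y→39,c→50 42:j→22,6→50,y→42,c→42 43:j→43,6→39,y→43,c→47 44:j→27,6→40,y→51,c→44 45:j→23,6→45,y→12,c→40 46:j→46,6→46,y→22,c→52 47:j→22,6→47,y→47,c→22 48:j→36,6→48,y→48,c→47 49:j→49,6→49,y→22,c→53 50:j→22,6→50,y→54,c→50 51:j→27,6→48,y→51,c→47 52:j→22,6→52,y→22,c→22 53:j→22,6→53,y→22,c→53 54:j→22,6→54,y→54,c→47 [Hopcroft].
'j6jy': N↓-sim [64, 53, 34, 14, 2] end={s48,s5} — reject; 4/4 del acc.
'6ycc': N↓-sim [64, 56, 25, 9, 1] end={s48} ∉↓L; 4/4 del acc.
'6ccjc': N↓-sim [64, 56, 44, 26, 6, 1] end={s48} rej; 5/5 deletions ∈↓L.
'yjcycj': |S_i|=[64, 56, 42, 32, 23, 9, 1] end={s48} — reject; 6/6 del acc.
4 words, ⪯-incomp.

A = [j6jy, 6ycc, 6ccjc, yjcycj].


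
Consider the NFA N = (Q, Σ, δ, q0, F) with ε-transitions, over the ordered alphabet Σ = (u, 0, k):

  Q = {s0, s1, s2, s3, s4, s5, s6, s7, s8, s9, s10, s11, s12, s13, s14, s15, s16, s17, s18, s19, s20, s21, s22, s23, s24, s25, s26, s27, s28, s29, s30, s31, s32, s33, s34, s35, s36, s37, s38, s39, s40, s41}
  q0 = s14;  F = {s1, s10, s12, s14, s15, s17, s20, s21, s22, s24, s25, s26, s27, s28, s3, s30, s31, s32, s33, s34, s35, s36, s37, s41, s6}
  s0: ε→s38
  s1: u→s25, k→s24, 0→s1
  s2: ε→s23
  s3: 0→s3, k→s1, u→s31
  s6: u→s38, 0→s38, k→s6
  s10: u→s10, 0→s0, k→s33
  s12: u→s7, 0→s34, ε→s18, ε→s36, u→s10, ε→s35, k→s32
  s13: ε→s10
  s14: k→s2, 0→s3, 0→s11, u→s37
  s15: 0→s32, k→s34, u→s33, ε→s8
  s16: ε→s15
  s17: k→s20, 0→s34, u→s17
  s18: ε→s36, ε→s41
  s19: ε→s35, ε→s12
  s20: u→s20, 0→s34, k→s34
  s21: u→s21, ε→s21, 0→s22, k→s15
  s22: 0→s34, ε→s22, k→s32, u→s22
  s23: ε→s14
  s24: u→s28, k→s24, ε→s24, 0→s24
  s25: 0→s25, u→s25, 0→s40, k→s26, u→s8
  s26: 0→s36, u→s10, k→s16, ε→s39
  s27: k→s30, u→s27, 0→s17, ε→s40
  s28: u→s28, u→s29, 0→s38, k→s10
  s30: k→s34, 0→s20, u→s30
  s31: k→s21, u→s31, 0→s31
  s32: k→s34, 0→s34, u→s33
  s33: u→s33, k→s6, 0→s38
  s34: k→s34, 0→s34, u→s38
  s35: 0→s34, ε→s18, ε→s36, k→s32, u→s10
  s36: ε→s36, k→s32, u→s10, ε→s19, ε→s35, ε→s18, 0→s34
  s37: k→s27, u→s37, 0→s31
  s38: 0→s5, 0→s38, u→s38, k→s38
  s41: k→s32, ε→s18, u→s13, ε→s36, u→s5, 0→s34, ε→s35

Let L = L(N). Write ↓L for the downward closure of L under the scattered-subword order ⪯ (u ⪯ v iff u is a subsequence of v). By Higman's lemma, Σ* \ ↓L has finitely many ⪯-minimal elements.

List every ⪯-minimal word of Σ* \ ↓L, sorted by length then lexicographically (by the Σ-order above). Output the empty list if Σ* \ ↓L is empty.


Antichain: [uk00u, ukkku, 0kku0].

|Q|=42, |F|=25, |δ|=112 (27 ε).
min D↑ (23 st, q0=0, F={19}): 0:u→1,0→2,k→0 1:u→1,0→3,k→4 2:u→3,0→2,k→5 3:u→3,0→3,k→6 4:u→4,0→7,k→8 5:u→9,0→5,k→10 6:u→6,0→11,k→12 7:u→7,0→13,k→14 8:u→8,0→14,k→13 9:u→9,0→9,k→15 10:u→16,0→10,k→10 11:u→11,0→13,k→17 12:u→18,0→17,k→13 13:u→19,0→13,k→13 14:u→14,0→13,k→13 15:u→20,0→21,k→12 16:u→16,0→19,k→20 17:u→18,0→13,k→13 18:u→18,0→19,k→22 19:u→19,0→19,k→19 20:u→20,0→19,k→18 21:u→20,0→13,k→17 22:u→19,0→19,k→22 [Hopcroft].
'uk00u': |S_i|=[40, 33, 28, 19, 4, 2] end={s38,s5} ∉↓L; 5/5 del acc.
'ukkku': |S_i|=[40, 33, 28, 11, 4, 2] end={s38,s5} rej; 5/5 deletions ∈↓L.
'0kku0': |S_i|=[40, 34, 30, 24, 10, 3] end={s0,s38,s5} — reject; 5/5 single-dels accept.
3 obstructions.


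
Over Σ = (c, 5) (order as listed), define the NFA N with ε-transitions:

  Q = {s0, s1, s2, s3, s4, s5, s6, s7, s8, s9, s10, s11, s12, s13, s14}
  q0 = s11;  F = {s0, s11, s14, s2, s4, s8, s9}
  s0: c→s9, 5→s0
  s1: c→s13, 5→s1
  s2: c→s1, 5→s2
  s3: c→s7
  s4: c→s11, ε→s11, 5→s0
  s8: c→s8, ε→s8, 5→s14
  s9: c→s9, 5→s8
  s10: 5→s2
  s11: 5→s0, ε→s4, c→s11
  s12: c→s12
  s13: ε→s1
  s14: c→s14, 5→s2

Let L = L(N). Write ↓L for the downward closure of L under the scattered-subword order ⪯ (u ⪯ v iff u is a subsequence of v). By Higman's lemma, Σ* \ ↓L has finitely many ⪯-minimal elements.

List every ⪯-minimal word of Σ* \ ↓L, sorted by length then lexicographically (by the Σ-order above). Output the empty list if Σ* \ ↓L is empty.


|Q|=15, |F|=7, |δ|=23 (4 ε).
min D↑ (7 st, q0=0, F={6}): 0:c→0,5→1 1:c→2,5→1 2:c→2,5→3 3:c→3,5→4 4:c→4,5→5 5:c→6,5→5 6:c→6,5→6 [Hopcroft].
'5c555c': |S_i|=[9, 7, 6, 5, 4, 3, 2] end={s1,s13} ∉↓L; 6/6 single-dels accept.
1 minimals (antichain).

Antichain: [5c555c].


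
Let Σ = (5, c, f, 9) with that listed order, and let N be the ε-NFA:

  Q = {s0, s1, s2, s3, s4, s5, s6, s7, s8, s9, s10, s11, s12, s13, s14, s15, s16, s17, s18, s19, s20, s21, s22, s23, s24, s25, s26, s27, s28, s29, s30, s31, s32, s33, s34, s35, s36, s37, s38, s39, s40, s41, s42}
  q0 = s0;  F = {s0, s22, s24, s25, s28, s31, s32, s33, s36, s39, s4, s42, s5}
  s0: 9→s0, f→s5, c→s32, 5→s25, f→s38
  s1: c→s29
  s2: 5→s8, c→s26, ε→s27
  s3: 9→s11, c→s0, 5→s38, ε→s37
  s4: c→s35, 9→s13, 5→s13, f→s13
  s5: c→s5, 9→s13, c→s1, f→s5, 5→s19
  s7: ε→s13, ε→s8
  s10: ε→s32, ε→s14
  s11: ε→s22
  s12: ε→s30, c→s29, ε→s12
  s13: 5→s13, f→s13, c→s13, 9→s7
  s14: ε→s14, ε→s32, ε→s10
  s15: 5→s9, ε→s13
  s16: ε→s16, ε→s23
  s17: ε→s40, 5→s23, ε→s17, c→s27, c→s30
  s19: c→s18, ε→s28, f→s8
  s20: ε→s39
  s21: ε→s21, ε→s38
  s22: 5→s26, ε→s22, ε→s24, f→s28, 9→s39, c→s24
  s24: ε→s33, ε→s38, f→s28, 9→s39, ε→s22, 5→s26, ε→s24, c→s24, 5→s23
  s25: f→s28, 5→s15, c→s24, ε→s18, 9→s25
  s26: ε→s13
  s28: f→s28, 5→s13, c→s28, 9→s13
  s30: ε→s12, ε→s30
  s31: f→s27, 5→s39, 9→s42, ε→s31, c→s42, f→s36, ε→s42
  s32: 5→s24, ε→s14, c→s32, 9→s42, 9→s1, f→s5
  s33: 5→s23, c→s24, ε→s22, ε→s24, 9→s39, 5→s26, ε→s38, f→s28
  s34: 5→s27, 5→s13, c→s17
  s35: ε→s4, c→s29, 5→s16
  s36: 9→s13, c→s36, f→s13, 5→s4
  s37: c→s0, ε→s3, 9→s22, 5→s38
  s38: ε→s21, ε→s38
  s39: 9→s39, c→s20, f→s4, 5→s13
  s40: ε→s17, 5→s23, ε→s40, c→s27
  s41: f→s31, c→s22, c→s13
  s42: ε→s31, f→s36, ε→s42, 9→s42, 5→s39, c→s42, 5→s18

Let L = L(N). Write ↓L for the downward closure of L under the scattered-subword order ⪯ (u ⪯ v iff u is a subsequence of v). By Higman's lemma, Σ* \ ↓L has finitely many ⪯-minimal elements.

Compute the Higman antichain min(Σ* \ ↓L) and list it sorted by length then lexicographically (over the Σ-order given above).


min(Σ*\↓L) = [55, f9, c9ff].

|Q|=43, |F|=13, |δ|=134 (45 ε).
min D↑ (11 st, q0=0, F={4}): 0:5→1,c→2,f→3,9→0 1:5→4,c→5,f→6,9→1 2:5→5,c→2,f→3,9→7 3:5→6,c→3,f→3,9→4 4:5→4,c→4,f→4,9→4 5:5→4,c→5,f→6,9→8 6:5→4,c→6,f→6,9→4 7:5→8,c→7,f→9,9→7 8:5→4,c→8,f→10,9→8 9:5→10,c→9,f→4,9→4 10:5→4,c→10,f→4,9→4 [Hopcroft].
'55': run [32, 22, 8] end={s13,s15,s16,s23,s26,s7,s8,s9} ∉↓L; 2/2 deletions ∈↓L.
'f9': run [32, 17, 3] end={s13,s7,s8} rej; 2/2 single-dels accept.
'c9ff': N↓-sim [32, 28, 16, 10, 3] end={s13,s7,s8} ∉↓L; 4/4 deletions ∈↓L.
3 words, ⪯-incomp.


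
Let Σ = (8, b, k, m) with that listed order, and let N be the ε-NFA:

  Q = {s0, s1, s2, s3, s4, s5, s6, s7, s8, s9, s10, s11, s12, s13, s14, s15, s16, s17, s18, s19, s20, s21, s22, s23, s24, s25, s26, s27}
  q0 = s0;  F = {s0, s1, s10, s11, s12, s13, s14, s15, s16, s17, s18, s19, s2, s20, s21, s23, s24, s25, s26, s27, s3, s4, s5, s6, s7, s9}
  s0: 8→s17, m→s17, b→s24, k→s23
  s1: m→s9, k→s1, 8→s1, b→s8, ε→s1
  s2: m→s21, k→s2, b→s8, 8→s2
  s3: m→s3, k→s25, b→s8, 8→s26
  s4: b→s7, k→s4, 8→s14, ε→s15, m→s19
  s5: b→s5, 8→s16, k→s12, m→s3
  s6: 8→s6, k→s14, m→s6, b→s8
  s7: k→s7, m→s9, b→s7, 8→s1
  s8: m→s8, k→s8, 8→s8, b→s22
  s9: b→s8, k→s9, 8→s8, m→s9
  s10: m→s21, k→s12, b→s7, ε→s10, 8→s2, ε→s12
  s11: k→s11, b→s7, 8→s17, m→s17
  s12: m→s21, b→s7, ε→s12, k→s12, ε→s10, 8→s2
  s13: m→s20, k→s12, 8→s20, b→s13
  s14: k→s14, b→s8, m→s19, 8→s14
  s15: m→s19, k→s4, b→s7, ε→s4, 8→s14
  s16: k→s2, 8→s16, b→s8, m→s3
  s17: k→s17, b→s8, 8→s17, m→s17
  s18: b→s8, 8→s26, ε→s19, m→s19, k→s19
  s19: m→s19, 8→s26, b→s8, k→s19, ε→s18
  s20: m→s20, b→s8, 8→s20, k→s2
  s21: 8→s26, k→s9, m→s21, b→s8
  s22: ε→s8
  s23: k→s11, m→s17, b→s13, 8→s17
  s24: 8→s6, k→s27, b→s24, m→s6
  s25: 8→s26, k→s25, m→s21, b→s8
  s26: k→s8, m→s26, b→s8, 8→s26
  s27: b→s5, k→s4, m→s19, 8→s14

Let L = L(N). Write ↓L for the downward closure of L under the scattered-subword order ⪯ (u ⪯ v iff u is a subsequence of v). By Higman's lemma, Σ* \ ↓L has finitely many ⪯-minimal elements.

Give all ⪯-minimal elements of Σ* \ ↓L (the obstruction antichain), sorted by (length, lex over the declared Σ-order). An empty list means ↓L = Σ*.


Antichain: [8b, mb, bkm8k, kkbm8, kbkmk8].

|Q|=28, |F|=26, |δ|=118 (10 ε).
min D↑ (24 st, q0=0, F={4}): 0:8→1,b→2,k→3,m→1 1:8→1,b→4,k→1,m→1 2:8→5,b→2,k→6,m→5 3:8→1,b→7,k→8,m→1 4:8→4,b→4,k→4,m→4 5:8→5,b→4,k→9,m→5 6:8→9,b→10,k→11,m→12 7:8→13,b→7,k→14,m→13 8:8→1,b→15,k→8,m→1 9:8→9,b→4,k→9,m→12 10:8→16,b→10,k→14,m→17 11:8→9,b→15,k→11,m→12 12:8→18,b→4,k→12,m→12 13:8→13,b→4,k→19,m→13 14:8→19,b→15,k→14,m→20 15:8→21,b→15,k→15,m→22 16:8→16,b→4,k→19,m→17 17:8→18,b→4,k→23,m→17 18:8→18,b→4,k→4,m→18 19:8→19,b→4,k→19,m→20 20:8→18,b→4,k→22,m→20 21:8→21,b→4,k→21,m→22 22:8→4,b→4,k→22,m→22 23:8→18,b→4,k→23,m→20.
'8b': |S_i|=[28, 16, 2] end={s22,s8} — reject; 2/2 deletions ∈↓L.
'mb': run [28, 14, 2] end={s22,s8} — reject; 2/2 del acc.
'bkm8k': |S_i|=[28, 24, 20, 9, 3, 2] end={s22,s8} rej; 5/5 single-dels accept.
'kkbm8': N↓-sim [28, 25, 18, 5, 3, 2] end={s22,s8} — reject; 5/5 single-dels accept.
'kbkmk8': |S_i|=[28, 25, 16, 11, 5, 3, 2] end={s22,s8} rej; 6/6 single-dels accept.
5 words, ⪯-incomp.


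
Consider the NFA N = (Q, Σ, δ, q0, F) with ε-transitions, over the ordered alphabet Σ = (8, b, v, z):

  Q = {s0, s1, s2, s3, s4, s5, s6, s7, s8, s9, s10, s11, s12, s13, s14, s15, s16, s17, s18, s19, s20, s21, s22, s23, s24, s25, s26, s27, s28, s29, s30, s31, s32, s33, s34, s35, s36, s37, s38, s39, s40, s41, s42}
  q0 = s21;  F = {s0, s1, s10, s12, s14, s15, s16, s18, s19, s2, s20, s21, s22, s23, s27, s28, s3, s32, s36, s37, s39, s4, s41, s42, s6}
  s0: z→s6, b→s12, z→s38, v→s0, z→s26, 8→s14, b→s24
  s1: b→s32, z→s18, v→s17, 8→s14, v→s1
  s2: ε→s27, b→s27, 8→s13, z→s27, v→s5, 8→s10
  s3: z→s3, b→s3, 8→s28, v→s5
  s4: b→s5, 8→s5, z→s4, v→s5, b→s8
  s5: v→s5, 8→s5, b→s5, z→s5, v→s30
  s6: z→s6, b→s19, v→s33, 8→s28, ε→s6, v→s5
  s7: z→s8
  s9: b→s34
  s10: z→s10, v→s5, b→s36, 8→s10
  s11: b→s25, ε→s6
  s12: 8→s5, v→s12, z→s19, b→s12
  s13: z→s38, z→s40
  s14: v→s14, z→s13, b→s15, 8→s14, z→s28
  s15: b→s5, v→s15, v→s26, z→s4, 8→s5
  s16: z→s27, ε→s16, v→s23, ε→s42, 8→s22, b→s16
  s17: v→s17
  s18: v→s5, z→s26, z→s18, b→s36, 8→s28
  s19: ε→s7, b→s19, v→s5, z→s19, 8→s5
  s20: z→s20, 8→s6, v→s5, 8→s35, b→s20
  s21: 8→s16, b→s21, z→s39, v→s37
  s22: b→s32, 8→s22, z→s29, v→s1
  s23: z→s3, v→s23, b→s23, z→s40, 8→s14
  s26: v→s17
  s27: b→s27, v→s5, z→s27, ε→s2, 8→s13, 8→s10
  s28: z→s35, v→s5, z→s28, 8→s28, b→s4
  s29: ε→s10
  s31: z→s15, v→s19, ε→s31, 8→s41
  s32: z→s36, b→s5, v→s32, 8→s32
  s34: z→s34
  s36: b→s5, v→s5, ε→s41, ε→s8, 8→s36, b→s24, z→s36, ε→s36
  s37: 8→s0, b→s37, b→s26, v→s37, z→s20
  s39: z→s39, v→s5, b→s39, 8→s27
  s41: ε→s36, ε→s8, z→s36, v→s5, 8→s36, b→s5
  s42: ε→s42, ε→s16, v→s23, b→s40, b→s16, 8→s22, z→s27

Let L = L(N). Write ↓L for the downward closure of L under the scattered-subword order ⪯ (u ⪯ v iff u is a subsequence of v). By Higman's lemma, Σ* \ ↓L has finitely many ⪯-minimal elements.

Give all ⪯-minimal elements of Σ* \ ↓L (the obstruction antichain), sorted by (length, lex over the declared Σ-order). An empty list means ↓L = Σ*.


min(Σ*\↓L) = [zv, 88bb, v8b8].

|Q|=43, |F|=25, |δ|=149 (16 ε).
min D↑ (23 st, q0=0, F={9}): 0:8→1,b→0,v→2,z→3 1:8→4,b→1,v→5,z→6 2:8→7,b→2,v→2,z→8 3:8→6,b→3,v→9,z→3 4:8→4,b→10,v→11,z→12 5:8→13,b→5,v→5,z→14 6:8→12,b→6,v→9,z→6 7:8→13,b→15,v→7,z→16 8:8→16,b→8,v→9,z→8 9:8→9,b→9,v→9,z→9 10:8→10,b→9,v→10,z→17 11:8→13,b→10,v→11,z→18 12:8→12,b→17,v→9,z→12 13:8→13,b→19,v→13,z→20 14:8→20,b→14,v→9,z→14 15:8→9,b→15,v→15,z→21 16:8→20,b→21,v→9,z→16 17:8→17,b→9,v→9,z→17 18:8→20,b→17,v→9,z→18 19:8→9,b→9,v→19,z→22 20:8→20,b→22,v→9,z→20 21:8→9,b→21,v→9,z→21 22:8→9,b→9,v→9,z→22 (ε-aug+det+¬).
'zv': N↓-sim [38, 26, 4] end={s17,s30,s33,s5} ∉↓L; 2/2 single-dels accept.
'88bb': N↓-sim [38, 34, 22, 11, 4] end={s24,s30,s5,s8} rej; 4/4 single-dels accept.
'v8b8': run [38, 29, 23, 11, 2] end={s30,s5} rej; 4/4 del acc.
3 words, ⪯-incomp.


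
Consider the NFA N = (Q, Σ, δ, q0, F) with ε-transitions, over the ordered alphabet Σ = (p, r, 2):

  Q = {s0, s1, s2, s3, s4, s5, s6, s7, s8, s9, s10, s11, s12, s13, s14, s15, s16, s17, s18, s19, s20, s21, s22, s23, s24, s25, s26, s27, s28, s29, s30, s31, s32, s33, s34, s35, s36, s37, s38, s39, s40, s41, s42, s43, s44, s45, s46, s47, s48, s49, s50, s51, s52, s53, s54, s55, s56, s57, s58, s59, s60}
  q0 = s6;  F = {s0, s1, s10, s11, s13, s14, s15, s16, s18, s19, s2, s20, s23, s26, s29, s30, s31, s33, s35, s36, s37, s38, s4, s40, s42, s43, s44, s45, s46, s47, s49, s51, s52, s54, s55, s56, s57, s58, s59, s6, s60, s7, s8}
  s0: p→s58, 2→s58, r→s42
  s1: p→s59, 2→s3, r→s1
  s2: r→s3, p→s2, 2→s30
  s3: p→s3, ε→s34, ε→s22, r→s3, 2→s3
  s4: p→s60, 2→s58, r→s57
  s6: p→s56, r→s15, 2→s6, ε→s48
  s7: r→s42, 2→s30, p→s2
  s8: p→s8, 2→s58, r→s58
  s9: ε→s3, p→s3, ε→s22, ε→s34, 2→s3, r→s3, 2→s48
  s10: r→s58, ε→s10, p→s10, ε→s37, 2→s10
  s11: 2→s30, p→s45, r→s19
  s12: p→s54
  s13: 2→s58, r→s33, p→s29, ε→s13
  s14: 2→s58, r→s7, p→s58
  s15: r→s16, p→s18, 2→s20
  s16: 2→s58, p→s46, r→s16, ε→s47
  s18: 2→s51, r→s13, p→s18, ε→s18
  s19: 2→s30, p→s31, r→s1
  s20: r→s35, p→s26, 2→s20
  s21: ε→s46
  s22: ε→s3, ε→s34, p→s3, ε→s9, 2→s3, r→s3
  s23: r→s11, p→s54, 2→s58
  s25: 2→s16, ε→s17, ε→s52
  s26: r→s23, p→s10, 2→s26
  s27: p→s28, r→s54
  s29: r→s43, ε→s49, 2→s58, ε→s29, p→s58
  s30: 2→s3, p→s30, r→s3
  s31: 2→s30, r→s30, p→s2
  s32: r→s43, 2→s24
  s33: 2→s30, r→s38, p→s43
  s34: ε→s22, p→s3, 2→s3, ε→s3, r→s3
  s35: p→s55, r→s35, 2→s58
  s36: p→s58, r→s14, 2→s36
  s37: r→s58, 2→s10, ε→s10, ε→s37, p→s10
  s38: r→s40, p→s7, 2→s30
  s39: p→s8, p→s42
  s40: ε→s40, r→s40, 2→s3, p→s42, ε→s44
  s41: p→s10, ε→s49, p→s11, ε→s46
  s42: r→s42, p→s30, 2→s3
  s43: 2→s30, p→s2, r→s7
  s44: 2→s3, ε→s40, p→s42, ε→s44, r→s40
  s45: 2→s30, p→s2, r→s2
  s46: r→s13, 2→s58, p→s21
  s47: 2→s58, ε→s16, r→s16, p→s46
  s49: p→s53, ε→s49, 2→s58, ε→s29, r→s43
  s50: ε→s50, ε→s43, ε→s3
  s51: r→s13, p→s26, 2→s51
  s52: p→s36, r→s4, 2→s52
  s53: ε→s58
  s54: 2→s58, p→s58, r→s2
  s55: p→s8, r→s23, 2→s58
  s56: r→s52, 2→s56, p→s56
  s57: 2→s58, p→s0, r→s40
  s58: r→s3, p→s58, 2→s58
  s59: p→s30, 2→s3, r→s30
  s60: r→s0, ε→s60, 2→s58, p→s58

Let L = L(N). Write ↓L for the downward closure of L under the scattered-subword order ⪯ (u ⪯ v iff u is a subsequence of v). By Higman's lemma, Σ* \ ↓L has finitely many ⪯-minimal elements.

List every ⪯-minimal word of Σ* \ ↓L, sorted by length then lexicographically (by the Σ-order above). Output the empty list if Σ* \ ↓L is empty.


min(Σ*\↓L) = [rr2r, prppr, prrrr2, rprr22, r2pprr].

|Q|=61, |F|=43, |δ|=189 (37 ε).
min D↑ (40 st, q0=0, F={20}): 0:p→1,r→2,2→0 1:p→1,r→3,2→1 2:p→4,r→5,2→6 3:p→7,r→8,2→3 4:p→4,r→9,2→10 5:p→11,r→5,2→12 6:p→13,r→14,2→6 7:p→12,r→15,2→7 8:p→16,r→17,2→12 9:p→18,r→19,2→12 10:p→13,r→9,2→10 11:p→11,r→9,2→12 12:p→12,r→20,2→12 13:p→21,r→22,2→13 14:p→23,r→14,2→12 15:p→12,r→24,2→12 16:p→12,r→25,2→12 17:p→25,r→26,2→12 18:p→12,r→27,2→12 19:p→27,r→28,2→29 20:p→20,r→20,2→20 21:p→21,r→12,2→21 22:p→30,r→31,2→12 23:p→32,r→22,2→12 24:p→33,r→34,2→29 25:p→12,r→34,2→12 26:p→34,r→26,2→20 27:p→33,r→24,2→29 28:p→24,r→26,2→29 29:p→29,r→20,2→20 30:p→12,r→33,2→12 31:p→35,r→36,2→29 32:p→32,r→12,2→12 33:p→33,r→20,2→29 34:p→29,r→34,2→20 35:p→33,r→33,2→29 36:p→37,r→38,2→29 37:p→33,r→29,2→29 38:p→39,r→38,2→20 39:p→29,r→29,2→20 (ε-aug+det+¬).
'rr2r': |S_i|=[50, 48, 39, 7, 5] end={s22,s3,s34,s48,s9} — reject; 4/4 del acc.
'prppr': N↓-sim [50, 44, 34, 22, 9, 5] end={s22,s3,s34,s48,s9} ∉↓L; 5/5 single-dels accept.
'prrrr2': |S_i|=[50, 44, 34, 26, 19, 11, 5] end={s22,s3,s34,s48,s9} rej; 6/6 del acc.
'rprr22': N↓-sim [50, 48, 40, 29, 20, 6, 5] end={s22,s3,s34,s48,s9} ∉↓L; 6/6 single-dels accept.
'r2pprr': run [50, 48, 42, 31, 16, 8, 5] end={s22,s3,s34,s48,s9} — reject; 6/6 deletions ∈↓L.
5 words, ⪯-incomp.


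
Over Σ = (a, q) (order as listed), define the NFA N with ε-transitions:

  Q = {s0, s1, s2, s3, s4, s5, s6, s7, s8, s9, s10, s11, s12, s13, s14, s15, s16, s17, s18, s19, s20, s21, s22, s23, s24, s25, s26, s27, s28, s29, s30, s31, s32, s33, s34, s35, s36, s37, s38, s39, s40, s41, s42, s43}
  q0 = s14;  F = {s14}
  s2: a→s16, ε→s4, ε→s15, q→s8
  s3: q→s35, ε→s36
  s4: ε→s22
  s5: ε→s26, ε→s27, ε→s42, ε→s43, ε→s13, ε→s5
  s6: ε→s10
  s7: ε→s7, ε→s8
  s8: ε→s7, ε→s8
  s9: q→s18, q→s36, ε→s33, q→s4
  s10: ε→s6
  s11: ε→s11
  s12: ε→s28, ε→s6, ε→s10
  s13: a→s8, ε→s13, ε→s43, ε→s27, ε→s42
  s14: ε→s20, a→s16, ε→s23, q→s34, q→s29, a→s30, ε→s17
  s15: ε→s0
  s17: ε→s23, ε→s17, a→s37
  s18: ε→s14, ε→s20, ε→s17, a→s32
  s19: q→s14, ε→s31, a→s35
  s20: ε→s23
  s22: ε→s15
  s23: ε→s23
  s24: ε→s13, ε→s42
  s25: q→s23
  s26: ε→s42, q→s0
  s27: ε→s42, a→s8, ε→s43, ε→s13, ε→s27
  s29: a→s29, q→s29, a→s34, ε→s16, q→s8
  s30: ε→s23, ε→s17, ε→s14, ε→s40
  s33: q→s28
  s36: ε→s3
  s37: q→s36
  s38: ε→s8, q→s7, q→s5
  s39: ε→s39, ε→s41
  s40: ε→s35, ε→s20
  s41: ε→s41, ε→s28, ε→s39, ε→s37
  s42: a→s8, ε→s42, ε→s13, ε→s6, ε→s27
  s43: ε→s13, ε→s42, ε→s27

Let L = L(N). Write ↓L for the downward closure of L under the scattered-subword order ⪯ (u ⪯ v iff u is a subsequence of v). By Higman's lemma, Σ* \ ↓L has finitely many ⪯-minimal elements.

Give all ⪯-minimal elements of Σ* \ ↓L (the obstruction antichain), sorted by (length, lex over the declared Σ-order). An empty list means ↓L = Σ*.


min(Σ*\↓L) = [q].

|Q|=44, |F|=1, |δ|=94 (67 ε).
min D↑ (2 st, q0=0, F={1}): 0:a→0,q→1 1:a→1,q→1 (ε-aug+det+¬).
'q': run [15, 8] end={s16,s29,s3,s34,s35,s36,s7,s8} — reject; 1/1 single-dels accept.
1 words, ⪯-incomp.


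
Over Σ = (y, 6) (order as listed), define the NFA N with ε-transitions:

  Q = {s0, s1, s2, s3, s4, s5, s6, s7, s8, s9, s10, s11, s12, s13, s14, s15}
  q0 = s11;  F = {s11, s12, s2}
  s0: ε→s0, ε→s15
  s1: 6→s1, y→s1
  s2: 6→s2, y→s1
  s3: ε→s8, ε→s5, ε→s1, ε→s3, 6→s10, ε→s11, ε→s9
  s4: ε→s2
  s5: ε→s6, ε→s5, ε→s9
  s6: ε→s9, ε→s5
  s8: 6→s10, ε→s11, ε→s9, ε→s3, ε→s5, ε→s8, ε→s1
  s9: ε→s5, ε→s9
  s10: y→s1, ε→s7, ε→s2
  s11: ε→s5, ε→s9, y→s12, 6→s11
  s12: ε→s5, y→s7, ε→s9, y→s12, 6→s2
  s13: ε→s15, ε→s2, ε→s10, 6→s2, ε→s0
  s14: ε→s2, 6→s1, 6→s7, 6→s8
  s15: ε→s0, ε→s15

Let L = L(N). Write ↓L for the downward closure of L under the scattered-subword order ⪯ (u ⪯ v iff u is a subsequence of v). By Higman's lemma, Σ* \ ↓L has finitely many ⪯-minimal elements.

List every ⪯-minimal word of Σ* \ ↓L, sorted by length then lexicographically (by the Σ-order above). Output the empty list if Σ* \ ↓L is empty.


A = [y6y].

|Q|=16, |F|=3, |δ|=51 (35 ε).
min D↑ (4 st, q0=0, F={3}): 0:y→1,6→0 1:y→1,6→2 2:y→3,6→2 3:y→3,6→3 [Hopcroft].
'y6y': |S_i|=[8, 7, 2, 1] end={s1} rej; 3/3 single-dels accept.
1 obstructions.


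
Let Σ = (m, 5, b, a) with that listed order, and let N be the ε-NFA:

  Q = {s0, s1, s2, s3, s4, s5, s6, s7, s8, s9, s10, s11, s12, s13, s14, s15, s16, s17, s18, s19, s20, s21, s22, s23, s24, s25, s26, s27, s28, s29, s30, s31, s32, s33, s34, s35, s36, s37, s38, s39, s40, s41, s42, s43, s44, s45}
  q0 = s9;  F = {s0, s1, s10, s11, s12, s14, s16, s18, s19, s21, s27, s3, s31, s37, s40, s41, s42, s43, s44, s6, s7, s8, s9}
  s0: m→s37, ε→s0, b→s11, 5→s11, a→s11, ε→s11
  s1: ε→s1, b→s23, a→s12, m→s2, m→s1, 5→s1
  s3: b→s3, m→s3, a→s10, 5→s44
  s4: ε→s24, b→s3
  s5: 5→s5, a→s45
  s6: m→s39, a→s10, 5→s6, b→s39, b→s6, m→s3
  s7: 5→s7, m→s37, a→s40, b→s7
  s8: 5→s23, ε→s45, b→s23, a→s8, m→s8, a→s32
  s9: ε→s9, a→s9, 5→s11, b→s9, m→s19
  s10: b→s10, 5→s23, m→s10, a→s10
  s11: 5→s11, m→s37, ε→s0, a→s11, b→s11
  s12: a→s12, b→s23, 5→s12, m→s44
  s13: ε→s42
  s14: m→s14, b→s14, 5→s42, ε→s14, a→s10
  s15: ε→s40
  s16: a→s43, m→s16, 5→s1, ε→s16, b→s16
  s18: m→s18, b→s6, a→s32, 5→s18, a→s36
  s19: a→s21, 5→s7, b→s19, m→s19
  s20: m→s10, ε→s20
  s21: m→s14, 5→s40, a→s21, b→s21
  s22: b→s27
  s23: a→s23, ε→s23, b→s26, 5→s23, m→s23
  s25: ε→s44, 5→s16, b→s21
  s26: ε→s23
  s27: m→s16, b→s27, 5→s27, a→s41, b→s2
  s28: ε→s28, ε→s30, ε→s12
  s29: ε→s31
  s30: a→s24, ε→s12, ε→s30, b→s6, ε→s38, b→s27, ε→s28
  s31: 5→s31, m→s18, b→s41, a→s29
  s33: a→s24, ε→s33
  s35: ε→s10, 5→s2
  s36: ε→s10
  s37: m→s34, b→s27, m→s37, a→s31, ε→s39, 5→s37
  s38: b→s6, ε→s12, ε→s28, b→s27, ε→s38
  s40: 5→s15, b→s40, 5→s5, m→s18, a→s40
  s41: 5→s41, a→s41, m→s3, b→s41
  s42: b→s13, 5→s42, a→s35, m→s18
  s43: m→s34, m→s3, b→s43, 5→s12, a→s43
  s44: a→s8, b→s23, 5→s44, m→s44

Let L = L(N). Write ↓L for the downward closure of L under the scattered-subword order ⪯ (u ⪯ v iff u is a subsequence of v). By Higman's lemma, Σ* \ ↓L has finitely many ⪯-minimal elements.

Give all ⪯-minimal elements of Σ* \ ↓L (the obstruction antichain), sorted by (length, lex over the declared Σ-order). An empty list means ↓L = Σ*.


|Q|=46, |F|=23, |δ|=149 (30 ε).
min D↑ (23 st, q0=0, F={16}): 0:m→1,5→2,b→0,a→0 1:m→1,5→3,b→1,a→4 2:m→5,5→2,b→2,a→2 3:m→5,5→3,b→3,a→6 4:m→7,5→6,b→4,a→4 5:m→5,5→5,b→8,a→9 6:m→10,5→6,b→6,a→6 7:m→7,5→11,b→7,a→12 8:m→13,5→8,b→8,a→14 9:m→10,5→9,b→14,a→9 10:m→10,5→10,b→15,a→12 11:m→10,5→11,b→11,a→12 12:m→12,5→16,b→12,a→12 13:m→13,5→17,b→13,a→18 14:m→19,5→14,b→14,a→14 15:m→19,5→15,b→15,a→12 16:m→16,5→16,b→16,a→16 17:m→17,5→17,b→16,a→20 18:m→19,5→20,b→18,a→18 19:m→19,5→21,b→19,a→12 20:m→21,5→20,b→16,a→20 21:m→21,5→21,b→16,a→22 22:m→22,5→16,b→16,a→22.
'mama5': run [36, 33, 27, 18, 9, 3] end={s2,s23,s26} — reject; 5/5 del acc.
'5mbm5b': |S_i|=[36, 32, 23, 18, 15, 9, 2] end={s23,s26} — reject; 6/6 single-dels accept.
2 obstructions.

min(Σ*\↓L) = [mama5, 5mbm5b].


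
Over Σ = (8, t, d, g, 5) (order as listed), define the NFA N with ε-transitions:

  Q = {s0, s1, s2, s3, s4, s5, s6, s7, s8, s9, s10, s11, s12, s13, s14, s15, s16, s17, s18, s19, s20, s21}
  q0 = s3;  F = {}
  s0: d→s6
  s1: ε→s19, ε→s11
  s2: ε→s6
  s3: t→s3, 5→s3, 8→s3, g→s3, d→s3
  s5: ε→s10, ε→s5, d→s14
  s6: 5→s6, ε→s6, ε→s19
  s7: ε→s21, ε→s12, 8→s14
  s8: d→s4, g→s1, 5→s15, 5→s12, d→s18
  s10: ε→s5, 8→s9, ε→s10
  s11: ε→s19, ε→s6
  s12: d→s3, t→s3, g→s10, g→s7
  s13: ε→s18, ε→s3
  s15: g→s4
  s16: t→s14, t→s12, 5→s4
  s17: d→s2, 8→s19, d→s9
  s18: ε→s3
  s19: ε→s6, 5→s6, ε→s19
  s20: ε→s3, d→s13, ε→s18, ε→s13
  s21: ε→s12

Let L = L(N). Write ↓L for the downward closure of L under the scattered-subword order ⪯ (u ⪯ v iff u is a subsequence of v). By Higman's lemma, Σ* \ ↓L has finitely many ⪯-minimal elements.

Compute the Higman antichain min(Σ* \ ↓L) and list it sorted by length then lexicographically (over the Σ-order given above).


Antichain: [ε].

|Q|=22, |F|=0, |δ|=50 (22 ε).
min D↑ (1 st, q0=0, F={0}): 0:8→0,t→0,d→0,g→0,5→0 [Hopcroft].
ε ∈ L(D↑) ⇒ ↓L = ∅.


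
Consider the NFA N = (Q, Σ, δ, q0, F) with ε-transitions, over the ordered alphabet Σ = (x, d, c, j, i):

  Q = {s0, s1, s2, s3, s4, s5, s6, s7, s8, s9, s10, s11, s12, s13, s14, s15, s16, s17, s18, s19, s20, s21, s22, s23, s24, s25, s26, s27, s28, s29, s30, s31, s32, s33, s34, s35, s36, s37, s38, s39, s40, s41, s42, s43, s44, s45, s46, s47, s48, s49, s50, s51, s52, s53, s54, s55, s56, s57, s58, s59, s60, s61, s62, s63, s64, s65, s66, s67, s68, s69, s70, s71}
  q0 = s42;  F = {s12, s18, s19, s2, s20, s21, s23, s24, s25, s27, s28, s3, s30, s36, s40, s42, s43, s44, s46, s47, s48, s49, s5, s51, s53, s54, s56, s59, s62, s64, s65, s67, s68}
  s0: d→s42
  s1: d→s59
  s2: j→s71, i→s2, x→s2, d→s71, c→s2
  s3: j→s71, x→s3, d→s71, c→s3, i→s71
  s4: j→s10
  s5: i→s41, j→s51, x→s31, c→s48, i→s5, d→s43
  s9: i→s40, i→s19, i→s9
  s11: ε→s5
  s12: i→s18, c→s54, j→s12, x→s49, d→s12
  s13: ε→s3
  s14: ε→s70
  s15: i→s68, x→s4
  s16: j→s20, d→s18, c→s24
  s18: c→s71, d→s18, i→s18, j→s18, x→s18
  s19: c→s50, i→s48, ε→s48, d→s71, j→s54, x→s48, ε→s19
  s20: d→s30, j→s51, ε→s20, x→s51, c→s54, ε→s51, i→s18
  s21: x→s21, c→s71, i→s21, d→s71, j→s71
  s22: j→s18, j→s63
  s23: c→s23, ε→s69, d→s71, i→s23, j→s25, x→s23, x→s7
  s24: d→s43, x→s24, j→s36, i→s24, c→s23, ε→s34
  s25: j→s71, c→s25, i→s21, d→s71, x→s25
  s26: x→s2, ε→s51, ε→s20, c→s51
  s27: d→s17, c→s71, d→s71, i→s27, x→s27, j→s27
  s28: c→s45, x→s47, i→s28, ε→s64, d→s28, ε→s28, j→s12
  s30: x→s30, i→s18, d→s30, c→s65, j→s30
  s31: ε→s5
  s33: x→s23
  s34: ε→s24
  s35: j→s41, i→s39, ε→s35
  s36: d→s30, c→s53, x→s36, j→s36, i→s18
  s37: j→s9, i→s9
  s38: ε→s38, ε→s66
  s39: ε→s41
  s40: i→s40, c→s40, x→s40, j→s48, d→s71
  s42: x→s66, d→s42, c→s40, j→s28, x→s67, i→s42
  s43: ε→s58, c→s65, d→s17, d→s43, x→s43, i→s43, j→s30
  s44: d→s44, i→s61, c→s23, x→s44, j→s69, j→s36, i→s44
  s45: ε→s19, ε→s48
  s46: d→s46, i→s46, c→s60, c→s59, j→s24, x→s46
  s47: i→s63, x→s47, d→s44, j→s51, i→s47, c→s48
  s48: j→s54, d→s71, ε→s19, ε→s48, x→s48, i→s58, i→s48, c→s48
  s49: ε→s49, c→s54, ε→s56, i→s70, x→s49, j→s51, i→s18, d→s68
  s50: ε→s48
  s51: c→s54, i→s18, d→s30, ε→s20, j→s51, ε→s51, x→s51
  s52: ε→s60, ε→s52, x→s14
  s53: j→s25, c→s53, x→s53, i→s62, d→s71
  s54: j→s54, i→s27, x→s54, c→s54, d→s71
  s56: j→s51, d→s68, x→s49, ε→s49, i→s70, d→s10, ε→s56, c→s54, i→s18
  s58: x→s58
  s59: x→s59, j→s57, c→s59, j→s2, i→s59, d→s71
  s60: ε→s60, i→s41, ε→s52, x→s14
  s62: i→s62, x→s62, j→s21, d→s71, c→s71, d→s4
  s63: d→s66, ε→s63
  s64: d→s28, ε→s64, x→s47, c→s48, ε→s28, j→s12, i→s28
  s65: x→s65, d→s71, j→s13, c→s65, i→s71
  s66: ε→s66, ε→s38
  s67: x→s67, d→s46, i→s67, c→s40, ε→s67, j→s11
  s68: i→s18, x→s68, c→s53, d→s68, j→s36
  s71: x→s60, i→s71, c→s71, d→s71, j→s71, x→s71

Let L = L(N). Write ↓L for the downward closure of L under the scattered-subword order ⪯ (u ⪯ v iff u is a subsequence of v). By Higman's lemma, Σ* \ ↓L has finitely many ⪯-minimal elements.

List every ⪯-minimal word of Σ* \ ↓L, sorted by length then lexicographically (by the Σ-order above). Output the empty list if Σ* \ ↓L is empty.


|Q|=72, |F|=33, |δ|=252 (41 ε).
min D↑ (30 st, q0=0, F={6}): 0:x→1,d→0,c→2,j→3,i→0 1:x→1,d→4,c→2,j→5,i→1 2:x→2,d→6,c→2,j→7,i→2 3:x→8,d→3,c→7,j→9,i→3 4:x→4,d→4,c→10,j→11,i→4 5:x→5,d→12,c→7,j→13,i→5 6:x→6,d→6,c→6,j→6,i→6 7:x→7,d→6,c→7,j→14,i→7 8:x→8,d→15,c→7,j→13,i→8 9:x→16,d→9,c→14,j→9,i→17 10:x→10,d→6,c→10,j→18,i→10 11:x→11,d→12,c→19,j→20,i→11 12:x→12,d→12,c→21,j→22,i→12 13:x→13,d→22,c→14,j→13,i→17 14:x→14,d→6,c→14,j→14,i→23 15:x→15,d→15,c→19,j→20,i→15 16:x→16,d→24,c→14,j→13,i→17 17:x→17,d→17,c→6,j→17,i→17 18:x→18,d→6,c→18,j→6,i→18 19:x→19,d→6,c→19,j→25,i→19 20:x→20,d→22,c→26,j→20,i→17 21:x→21,d→6,c→21,j→27,i→6 22:x→22,d→22,c→21,j→22,i→17 23:x→23,d→6,c→6,j→23,i→23 24:x→24,d→24,c→26,j→20,i→17 25:x→25,d→6,c→25,j→6,i→28 26:x→26,d→6,c→26,j→25,i→29 27:x→27,d→6,c→27,j→6,i→6 28:x→28,d→6,c→6,j→6,i→28 29:x→29,d→6,c→6,j→28,i→29 [Hopcroft].
'cd': run [56, 30, 9] end={s10,s14,s17,s4,s41,s52,s60,s70,s71} ∉↓L; 2/2 deletions ∈↓L.
'jjic': |S_i|=[56, 51, 28, 13, 6] end={s14,s41,s52,s60,s70,s71} ∉↓L; 4/4 deletions ∈↓L.
'xdcjj': run [56, 51, 35, 21, 13, 6] end={s14,s41,s52,s60,s70,s71} ∉↓L; 5/5 del acc.
'xjdci': |S_i|=[56, 51, 38, 16, 9, 6] end={s14,s41,s52,s60,s70,s71} ∉↓L; 5/5 deletions ∈↓L.
4 minimals (antichain).

A = [cd, jjic, xdcjj, xjdci].
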